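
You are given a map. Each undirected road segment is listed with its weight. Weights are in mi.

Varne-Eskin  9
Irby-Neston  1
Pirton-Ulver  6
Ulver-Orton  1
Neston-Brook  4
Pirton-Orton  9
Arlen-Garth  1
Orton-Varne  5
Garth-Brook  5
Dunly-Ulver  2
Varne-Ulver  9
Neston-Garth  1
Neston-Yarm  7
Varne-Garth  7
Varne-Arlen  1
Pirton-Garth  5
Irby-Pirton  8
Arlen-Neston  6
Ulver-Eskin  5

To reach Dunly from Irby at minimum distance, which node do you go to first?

Neston

Compare a few routes:
Irby–Neston–Garth–Pirton–Ulver–Dunly: 1+1+5+6+2 = 15
Irby–Neston–Garth–Arlen–Varne–Ulver–Dunly: 1+1+1+1+9+2 = 15
Irby–Neston–Garth–Arlen–Varne–Orton–Ulver–Dunly: 1+1+1+1+5+1+2 = 12
Irby–Neston–Arlen–Varne–Orton–Ulver–Dunly: 1+6+1+5+1+2 = 16
The minimum is 12 mi via Irby–Neston–Garth–Arlen–Varne–Orton–Ulver–Dunly.
So from Irby the first move is to Neston.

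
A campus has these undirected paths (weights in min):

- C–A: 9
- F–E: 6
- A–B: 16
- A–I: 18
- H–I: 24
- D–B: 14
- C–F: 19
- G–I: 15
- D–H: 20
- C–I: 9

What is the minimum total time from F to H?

Enumerating some paths:
F–C–I–H: 19+9+24 = 52
F–C–A–I–H: 19+9+18+24 = 70
F–C–A–B–D–H: 19+9+16+14+20 = 78
F–C–I–A–B–D–H: 19+9+18+16+14+20 = 96
Cheapest is F–C–I–H at 52 min.

52 min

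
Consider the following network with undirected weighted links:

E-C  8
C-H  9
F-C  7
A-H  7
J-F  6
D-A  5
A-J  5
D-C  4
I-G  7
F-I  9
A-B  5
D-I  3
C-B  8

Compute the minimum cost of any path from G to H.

22

Running Dijkstra from G:
G: 0
I: 7  (via G)
D: 10  (via I)
C: 14  (via D)
A: 15  (via D)
F: 16  (via I)
B: 20  (via A)
J: 20  (via A)
E: 22  (via C)
H: 22  (via A)
Shortest route: G → I → D → A → H = 22.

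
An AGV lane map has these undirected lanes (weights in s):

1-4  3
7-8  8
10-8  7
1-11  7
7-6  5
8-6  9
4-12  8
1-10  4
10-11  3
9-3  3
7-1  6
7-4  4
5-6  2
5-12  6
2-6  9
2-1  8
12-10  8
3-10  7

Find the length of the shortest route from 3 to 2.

Settle nodes by increasing distance from 3:
3: 0
9: 3  (via 3)
10: 7  (via 3)
11: 10  (via 10)
1: 11  (via 10)
4: 14  (via 1)
8: 14  (via 10)
12: 15  (via 10)
7: 17  (via 1)
2: 19  (via 1)
Shortest route: 3–10–1–2 = 19 s.

19 s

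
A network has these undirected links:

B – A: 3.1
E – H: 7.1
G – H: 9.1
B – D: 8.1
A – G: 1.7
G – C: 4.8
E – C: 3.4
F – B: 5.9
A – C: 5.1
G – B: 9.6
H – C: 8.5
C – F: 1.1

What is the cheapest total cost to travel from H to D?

22

Compare a few routes:
H - C - F - B - D: 8.5+1.1+5.9+8.1 = 23.6
H - G - A - B - D: 9.1+1.7+3.1+8.1 = 22
Cheapest is H - G - A - B - D at 22.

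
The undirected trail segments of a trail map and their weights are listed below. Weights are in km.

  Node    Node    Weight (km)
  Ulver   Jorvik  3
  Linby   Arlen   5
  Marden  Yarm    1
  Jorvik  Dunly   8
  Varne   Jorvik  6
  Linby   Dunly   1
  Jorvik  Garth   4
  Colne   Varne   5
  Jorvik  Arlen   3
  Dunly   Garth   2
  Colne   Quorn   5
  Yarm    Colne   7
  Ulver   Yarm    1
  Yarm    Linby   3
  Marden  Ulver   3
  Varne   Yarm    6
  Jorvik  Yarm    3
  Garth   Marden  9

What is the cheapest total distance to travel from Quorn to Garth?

Shortest distances from Quorn:
Quorn: 0
Colne: 5  (via Quorn)
Varne: 10  (via Colne)
Yarm: 12  (via Colne)
Marden: 13  (via Yarm)
Ulver: 13  (via Yarm)
Linby: 15  (via Yarm)
Jorvik: 15  (via Yarm)
Dunly: 16  (via Linby)
Arlen: 18  (via Jorvik)
Garth: 18  (via Dunly)
Shortest route: Quorn → Colne → Yarm → Linby → Dunly → Garth = 18 km.

18 km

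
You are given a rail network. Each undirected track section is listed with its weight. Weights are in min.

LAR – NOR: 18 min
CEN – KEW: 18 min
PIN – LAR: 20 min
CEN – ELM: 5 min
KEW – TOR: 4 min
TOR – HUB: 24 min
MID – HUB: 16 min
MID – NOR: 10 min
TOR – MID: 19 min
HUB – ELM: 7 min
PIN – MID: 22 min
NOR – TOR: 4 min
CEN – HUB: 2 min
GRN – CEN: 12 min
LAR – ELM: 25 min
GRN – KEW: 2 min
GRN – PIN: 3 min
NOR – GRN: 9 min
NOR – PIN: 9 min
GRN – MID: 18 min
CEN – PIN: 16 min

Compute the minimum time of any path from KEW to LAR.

25 min

Candidate routes:
KEW → GRN → PIN → NOR → LAR: 2+3+9+18 = 32
KEW → GRN → NOR → LAR: 2+9+18 = 29
KEW → TOR → NOR → LAR: 4+4+18 = 26
KEW → GRN → PIN → LAR: 2+3+20 = 25
Cheapest is KEW → GRN → PIN → LAR at 25 min.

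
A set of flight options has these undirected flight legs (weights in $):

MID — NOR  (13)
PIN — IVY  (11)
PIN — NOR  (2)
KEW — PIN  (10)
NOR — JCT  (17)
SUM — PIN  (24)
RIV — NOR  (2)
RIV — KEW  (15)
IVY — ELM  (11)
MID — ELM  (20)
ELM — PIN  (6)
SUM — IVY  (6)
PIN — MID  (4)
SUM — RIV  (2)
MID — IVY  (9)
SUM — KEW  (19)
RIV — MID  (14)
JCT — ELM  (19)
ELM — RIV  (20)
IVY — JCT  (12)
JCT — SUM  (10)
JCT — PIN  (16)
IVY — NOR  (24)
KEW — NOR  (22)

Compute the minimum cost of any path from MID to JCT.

Running Dijkstra from MID:
MID: 0
PIN: 4  (via MID)
NOR: 6  (via PIN)
RIV: 8  (via NOR)
IVY: 9  (via MID)
ELM: 10  (via PIN)
SUM: 10  (via RIV)
KEW: 14  (via PIN)
JCT: 20  (via PIN)
Shortest route: MID–PIN–JCT = $20.

$20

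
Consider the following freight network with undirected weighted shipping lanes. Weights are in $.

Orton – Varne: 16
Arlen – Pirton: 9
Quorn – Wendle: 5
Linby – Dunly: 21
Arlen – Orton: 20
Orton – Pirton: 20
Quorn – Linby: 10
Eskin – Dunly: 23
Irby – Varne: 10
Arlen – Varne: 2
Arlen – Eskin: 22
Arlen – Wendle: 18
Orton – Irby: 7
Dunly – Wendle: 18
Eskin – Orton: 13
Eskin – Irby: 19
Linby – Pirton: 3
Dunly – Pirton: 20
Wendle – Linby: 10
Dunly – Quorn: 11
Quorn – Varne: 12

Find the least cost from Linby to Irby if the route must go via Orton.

Shortest Linby→Orton: Linby–Pirton–Orton = 23
Best Orton to Irby: Orton–Irby costing 7
Total via Orton: 23 + 7 = $30.

$30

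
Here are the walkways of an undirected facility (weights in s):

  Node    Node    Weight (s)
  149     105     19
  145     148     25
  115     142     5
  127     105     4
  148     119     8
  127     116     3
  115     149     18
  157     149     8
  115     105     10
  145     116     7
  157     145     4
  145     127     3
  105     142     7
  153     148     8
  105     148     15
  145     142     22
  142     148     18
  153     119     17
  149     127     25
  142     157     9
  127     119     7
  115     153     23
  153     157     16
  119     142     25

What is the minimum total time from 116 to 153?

Compare a few routes:
116–145–157–153: 7+4+16 = 27
116–127–119–153: 3+7+17 = 27
116–127–105–148–153: 3+4+15+8 = 30
116–127–145–157–153: 3+3+4+16 = 26
The minimum is 26 s via 116–127–145–157–153.

26 s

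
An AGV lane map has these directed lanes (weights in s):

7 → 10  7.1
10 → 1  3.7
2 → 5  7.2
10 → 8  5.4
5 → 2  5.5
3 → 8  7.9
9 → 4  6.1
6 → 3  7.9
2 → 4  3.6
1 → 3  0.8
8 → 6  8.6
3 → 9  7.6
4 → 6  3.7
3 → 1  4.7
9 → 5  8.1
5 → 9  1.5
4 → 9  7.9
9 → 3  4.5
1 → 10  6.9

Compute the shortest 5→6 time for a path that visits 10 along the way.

Best 5 to 10: 5 → 9 → 3 → 1 → 10 costing 17.6
Best 10 to 6: 10 → 8 → 6 costing 14
Total via 10: 17.6 + 14 = 31.6 s.

31.6 s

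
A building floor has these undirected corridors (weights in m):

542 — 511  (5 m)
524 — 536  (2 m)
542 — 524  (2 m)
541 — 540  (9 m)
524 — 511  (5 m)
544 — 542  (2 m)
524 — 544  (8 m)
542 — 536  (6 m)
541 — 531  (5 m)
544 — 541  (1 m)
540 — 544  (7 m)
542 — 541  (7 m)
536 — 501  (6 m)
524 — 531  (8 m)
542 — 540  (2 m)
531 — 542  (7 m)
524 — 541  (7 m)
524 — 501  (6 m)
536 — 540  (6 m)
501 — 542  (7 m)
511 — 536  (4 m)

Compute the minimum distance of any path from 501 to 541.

10 m

Compare a few routes:
501 → 542 → 544 → 541: 7+2+1 = 10
501 → 524 → 542 → 544 → 541: 6+2+2+1 = 11
501 → 536 → 524 → 542 → 544 → 541: 6+2+2+2+1 = 13
Cheapest is 501 → 542 → 544 → 541 at 10 m.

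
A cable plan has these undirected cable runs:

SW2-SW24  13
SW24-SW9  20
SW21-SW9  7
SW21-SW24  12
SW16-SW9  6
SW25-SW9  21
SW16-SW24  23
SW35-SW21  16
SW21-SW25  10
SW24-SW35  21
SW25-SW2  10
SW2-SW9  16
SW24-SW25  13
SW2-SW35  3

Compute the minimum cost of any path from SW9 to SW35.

Settle nodes by increasing distance from SW9:
SW9: 0
SW16: 6  (via SW9)
SW21: 7  (via SW9)
SW2: 16  (via SW9)
SW25: 17  (via SW21)
SW24: 19  (via SW21)
SW35: 19  (via SW2)
Shortest route: SW9 → SW2 → SW35 = 19.

19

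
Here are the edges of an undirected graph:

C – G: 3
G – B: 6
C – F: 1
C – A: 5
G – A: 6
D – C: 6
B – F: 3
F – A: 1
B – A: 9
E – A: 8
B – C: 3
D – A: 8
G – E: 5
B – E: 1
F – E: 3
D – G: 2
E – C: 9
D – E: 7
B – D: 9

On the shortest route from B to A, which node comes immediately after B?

Candidate routes:
B → E → F → A: 1+3+1 = 5
B → C → F → A: 3+1+1 = 5
B → F → A: 3+1 = 4
Cheapest is B → F → A at 4.
So from B the first move is to F.

F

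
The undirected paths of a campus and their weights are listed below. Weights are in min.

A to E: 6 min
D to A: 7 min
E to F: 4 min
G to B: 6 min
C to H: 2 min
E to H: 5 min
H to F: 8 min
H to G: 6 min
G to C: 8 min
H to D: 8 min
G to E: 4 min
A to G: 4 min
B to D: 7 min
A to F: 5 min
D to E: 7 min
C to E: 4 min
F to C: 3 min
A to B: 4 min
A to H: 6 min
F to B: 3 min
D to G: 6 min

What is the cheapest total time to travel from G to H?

6 min

Candidate routes:
G → E → H: 4+5 = 9
G → H: 6 = 6
Cheapest is G → H at 6 min.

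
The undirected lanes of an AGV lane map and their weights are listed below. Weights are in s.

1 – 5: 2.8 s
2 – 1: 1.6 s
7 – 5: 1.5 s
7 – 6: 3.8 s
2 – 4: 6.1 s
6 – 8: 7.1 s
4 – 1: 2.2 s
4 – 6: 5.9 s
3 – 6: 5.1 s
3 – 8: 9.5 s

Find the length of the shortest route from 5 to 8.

12.4 s

Compare a few routes:
5 → 1 → 2 → 4 → 6 → 8: 2.8+1.6+6.1+5.9+7.1 = 23.5
5 → 1 → 4 → 6 → 8: 2.8+2.2+5.9+7.1 = 18
5 → 7 → 6 → 3 → 8: 1.5+3.8+5.1+9.5 = 19.9
5 → 7 → 6 → 8: 1.5+3.8+7.1 = 12.4
The minimum is 12.4 s via 5 → 7 → 6 → 8.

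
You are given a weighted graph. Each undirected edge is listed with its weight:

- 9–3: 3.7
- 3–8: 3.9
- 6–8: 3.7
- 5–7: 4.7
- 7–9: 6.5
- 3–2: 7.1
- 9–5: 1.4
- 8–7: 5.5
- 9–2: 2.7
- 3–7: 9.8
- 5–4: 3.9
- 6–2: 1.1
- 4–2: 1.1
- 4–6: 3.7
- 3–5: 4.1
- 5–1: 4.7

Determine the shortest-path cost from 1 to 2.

Candidate routes:
1 → 5 → 3 → 9 → 2: 4.7+4.1+3.7+2.7 = 15.2
1 → 5 → 4 → 2: 4.7+3.9+1.1 = 9.7
1 → 5 → 9 → 2: 4.7+1.4+2.7 = 8.8
1 → 5 → 4 → 6 → 2: 4.7+3.9+3.7+1.1 = 13.4
Cheapest is 1 → 5 → 9 → 2 at 8.8.

8.8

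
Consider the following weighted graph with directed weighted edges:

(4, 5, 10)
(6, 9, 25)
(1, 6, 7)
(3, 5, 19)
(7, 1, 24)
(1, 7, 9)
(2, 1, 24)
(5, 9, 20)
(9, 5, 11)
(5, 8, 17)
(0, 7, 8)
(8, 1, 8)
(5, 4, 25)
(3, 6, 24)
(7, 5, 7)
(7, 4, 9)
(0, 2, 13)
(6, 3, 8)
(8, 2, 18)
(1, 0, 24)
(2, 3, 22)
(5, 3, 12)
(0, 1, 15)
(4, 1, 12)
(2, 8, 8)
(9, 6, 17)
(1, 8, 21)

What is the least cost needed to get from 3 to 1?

44

Shortest distances from 3:
3: 0
5: 19  (via 3)
6: 24  (via 3)
8: 36  (via 5)
9: 39  (via 5)
1: 44  (via 8)
Shortest route: 3–5–8–1 = 44.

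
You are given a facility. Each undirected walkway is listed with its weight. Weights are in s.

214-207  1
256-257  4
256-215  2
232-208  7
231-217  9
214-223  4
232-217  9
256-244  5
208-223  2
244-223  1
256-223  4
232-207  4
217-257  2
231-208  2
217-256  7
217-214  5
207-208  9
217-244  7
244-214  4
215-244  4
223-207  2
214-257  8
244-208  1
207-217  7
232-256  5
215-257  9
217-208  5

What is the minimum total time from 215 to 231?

7 s

Shortest distances from 215:
215: 0
256: 2  (via 215)
244: 4  (via 215)
223: 5  (via 244)
208: 5  (via 244)
257: 6  (via 256)
231: 7  (via 208)
Shortest route: 215–244–208–231 = 7 s.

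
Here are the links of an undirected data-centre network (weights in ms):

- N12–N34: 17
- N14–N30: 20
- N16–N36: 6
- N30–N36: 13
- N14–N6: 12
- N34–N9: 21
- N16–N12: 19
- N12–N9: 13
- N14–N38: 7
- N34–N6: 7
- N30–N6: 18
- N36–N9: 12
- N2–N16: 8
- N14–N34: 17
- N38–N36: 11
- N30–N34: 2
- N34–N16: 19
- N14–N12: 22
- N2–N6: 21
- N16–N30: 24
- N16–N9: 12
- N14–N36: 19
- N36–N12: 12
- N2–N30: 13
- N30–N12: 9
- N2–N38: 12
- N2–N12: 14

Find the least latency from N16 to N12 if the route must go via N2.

Best N16 to N2: N16 → N2 costing 8
Shortest N2→N12: N2 → N12 = 14
Total via N2: 8 + 14 = 22 ms.

22 ms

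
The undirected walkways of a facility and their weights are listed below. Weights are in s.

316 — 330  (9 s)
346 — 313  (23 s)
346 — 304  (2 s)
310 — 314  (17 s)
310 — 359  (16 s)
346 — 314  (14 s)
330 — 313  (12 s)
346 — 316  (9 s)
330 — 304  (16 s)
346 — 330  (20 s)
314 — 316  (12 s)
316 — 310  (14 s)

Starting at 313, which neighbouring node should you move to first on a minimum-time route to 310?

330

Compare a few routes:
313–330–316–314–310: 12+9+12+17 = 50
313–330–316–310: 12+9+14 = 35
313–346–316–310: 23+9+14 = 46
313–330–304–346–316–310: 12+16+2+9+14 = 53
Cheapest is 313–330–316–310 at 35 s.
So from 313 the first move is to 330.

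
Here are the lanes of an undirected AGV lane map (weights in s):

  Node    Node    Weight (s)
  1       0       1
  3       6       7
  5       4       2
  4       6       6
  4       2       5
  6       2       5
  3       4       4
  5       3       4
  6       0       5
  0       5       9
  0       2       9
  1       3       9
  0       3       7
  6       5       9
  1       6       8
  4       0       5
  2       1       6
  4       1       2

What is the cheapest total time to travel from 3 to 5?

Running Dijkstra from 3:
3: 0
4: 4  (via 3)
5: 4  (via 3)
Shortest route: 3 → 5 = 4 s.

4 s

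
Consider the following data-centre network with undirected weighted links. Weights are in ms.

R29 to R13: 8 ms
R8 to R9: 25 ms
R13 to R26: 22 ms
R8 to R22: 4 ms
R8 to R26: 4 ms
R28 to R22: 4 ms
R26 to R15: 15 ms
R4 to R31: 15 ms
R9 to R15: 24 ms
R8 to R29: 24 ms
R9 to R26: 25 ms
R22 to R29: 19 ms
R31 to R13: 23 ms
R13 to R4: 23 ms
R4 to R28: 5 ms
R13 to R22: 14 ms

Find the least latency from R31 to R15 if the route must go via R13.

Best R31 to R13: R31 → R13 costing 23
Shortest R13→R15: R13 → R26 → R15 = 37
Total via R13: 23 + 37 = 60 ms.

60 ms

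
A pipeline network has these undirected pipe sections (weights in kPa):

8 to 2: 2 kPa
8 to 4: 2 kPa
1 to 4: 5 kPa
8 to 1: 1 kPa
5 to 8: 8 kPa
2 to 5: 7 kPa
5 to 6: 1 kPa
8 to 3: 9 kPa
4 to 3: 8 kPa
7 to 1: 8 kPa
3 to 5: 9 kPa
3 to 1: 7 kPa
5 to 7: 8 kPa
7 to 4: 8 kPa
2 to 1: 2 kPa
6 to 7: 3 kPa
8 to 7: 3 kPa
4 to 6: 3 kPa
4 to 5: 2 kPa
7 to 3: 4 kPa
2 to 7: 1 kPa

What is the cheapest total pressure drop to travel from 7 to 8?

Candidate routes:
7 → 8: 3 = 3
7 → 2 → 1 → 8: 1+2+1 = 4
The minimum is 3 kPa via 7 → 8.

3 kPa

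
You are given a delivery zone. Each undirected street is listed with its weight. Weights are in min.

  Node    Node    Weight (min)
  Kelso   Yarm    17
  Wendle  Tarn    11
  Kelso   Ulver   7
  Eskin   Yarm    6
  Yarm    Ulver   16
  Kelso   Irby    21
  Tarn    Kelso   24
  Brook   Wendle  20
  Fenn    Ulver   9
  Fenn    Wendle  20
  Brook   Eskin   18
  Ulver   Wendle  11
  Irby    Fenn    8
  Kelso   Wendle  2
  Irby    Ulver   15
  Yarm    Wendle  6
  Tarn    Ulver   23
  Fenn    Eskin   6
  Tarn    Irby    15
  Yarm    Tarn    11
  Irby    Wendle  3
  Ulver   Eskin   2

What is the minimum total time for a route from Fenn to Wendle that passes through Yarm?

Best Fenn to Yarm: Fenn → Eskin → Yarm costing 12
Best Yarm to Wendle: Yarm → Wendle costing 6
Total via Yarm: 12 + 6 = 18 min.

18 min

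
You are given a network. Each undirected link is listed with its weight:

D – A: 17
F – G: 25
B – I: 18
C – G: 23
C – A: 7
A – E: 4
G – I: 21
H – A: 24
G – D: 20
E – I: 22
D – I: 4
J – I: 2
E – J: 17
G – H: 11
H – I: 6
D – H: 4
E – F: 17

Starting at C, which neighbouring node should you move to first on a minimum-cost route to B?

A

Enumerating some paths:
C → A → E → J → I → B: 7+4+17+2+18 = 48
C → A → D → I → B: 7+17+4+18 = 46
The minimum is 46 via C → A → D → I → B.
So from C the first move is to A.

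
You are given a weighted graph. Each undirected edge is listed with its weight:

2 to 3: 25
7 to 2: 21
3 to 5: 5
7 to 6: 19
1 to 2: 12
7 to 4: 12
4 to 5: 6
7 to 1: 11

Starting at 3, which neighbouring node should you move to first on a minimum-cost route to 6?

Compare a few routes:
3 → 5 → 4 → 7 → 6: 5+6+12+19 = 42
3 → 2 → 7 → 6: 25+21+19 = 65
Cheapest is 3 → 5 → 4 → 7 → 6 at 42.
So from 3 the first move is to 5.

5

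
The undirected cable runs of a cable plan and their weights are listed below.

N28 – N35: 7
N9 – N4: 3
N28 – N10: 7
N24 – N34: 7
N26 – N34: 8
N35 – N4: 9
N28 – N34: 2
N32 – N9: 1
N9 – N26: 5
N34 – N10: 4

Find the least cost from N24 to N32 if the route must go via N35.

Best N24 to N35: N24 → N34 → N28 → N35 costing 16
Best N35 to N32: N35 → N4 → N9 → N32 costing 13
Total via N35: 16 + 13 = 29.

29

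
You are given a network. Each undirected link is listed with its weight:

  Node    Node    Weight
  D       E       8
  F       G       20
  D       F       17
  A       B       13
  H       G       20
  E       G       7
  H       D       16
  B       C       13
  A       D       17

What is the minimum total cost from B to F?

Settle nodes by increasing distance from B:
B: 0
A: 13  (via B)
C: 13  (via B)
D: 30  (via A)
E: 38  (via D)
G: 45  (via E)
H: 46  (via D)
F: 47  (via D)
Shortest route: B → A → D → F = 47.

47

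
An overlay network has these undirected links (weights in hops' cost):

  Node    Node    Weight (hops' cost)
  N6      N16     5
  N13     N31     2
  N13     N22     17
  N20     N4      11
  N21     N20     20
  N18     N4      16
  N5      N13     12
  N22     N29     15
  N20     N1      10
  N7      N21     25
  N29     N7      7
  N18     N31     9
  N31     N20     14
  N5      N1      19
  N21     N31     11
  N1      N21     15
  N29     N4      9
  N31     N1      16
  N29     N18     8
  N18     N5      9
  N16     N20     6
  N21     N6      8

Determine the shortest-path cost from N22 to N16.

Running Dijkstra from N22:
N22: 0
N29: 15  (via N22)
N13: 17  (via N22)
N31: 19  (via N13)
N7: 22  (via N29)
N18: 23  (via N29)
N4: 24  (via N29)
N5: 29  (via N13)
N21: 30  (via N31)
N20: 33  (via N31)
N1: 35  (via N31)
N6: 38  (via N21)
N16: 39  (via N20)
Shortest route: N22 → N13 → N31 → N20 → N16 = 39 hops' cost.

39 hops' cost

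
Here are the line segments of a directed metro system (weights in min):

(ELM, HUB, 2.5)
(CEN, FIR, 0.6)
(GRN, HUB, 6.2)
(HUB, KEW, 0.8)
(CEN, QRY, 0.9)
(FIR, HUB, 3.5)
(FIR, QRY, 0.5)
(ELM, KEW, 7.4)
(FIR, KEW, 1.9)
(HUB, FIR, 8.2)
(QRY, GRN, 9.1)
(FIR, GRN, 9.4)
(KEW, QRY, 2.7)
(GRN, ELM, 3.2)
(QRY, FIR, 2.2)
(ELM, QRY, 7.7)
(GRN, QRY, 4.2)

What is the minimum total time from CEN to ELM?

13.2 min

Enumerating some paths:
CEN–FIR–QRY–GRN–ELM: 0.6+0.5+9.1+3.2 = 13.4
CEN–QRY–FIR–GRN–ELM: 0.9+2.2+9.4+3.2 = 15.7
CEN–FIR–KEW–QRY–GRN–ELM: 0.6+1.9+2.7+9.1+3.2 = 17.5
CEN–FIR–GRN–ELM: 0.6+9.4+3.2 = 13.2
The minimum is 13.2 min via CEN–FIR–GRN–ELM.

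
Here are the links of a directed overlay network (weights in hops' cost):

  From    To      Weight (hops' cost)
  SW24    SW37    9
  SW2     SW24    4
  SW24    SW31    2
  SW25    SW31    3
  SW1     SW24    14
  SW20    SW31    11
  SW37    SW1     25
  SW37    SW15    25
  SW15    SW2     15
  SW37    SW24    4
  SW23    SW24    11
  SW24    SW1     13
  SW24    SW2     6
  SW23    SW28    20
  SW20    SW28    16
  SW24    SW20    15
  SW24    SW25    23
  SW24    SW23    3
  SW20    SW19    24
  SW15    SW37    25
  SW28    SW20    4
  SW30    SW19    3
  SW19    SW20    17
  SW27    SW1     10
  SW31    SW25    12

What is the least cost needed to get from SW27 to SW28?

47 hops' cost

Compare a few routes:
SW27–SW1–SW24–SW23–SW28: 10+14+3+20 = 47
SW27–SW1–SW24–SW20–SW28: 10+14+15+16 = 55
The minimum is 47 hops' cost via SW27–SW1–SW24–SW23–SW28.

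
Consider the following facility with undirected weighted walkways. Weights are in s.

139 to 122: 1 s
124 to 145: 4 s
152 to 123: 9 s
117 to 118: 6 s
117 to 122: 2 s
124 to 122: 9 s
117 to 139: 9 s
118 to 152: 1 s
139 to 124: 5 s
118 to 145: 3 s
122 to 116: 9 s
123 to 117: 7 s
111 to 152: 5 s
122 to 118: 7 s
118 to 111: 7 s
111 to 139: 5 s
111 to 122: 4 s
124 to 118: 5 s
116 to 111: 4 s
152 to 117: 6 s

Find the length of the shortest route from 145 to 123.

13 s

Settle nodes by increasing distance from 145:
145: 0
118: 3  (via 145)
124: 4  (via 145)
152: 4  (via 118)
117: 9  (via 118)
111: 9  (via 152)
139: 9  (via 124)
122: 10  (via 118)
123: 13  (via 152)
Shortest route: 145 → 118 → 152 → 123 = 13 s.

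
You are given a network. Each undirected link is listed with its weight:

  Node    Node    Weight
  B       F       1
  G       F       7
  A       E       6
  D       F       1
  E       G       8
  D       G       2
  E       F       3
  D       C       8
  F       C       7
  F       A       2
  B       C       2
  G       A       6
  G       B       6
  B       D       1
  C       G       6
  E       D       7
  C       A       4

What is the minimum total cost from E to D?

Settle nodes by increasing distance from E:
E: 0
F: 3  (via E)
B: 4  (via F)
D: 4  (via F)
Shortest route: E → F → D = 4.

4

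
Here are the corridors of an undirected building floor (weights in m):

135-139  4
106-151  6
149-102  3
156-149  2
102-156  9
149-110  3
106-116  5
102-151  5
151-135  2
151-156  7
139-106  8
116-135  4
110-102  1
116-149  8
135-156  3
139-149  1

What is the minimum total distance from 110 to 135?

Shortest distances from 110:
110: 0
102: 1  (via 110)
149: 3  (via 110)
139: 4  (via 149)
156: 5  (via 149)
151: 6  (via 102)
135: 8  (via 139)
Shortest route: 110–149–139–135 = 8 m.

8 m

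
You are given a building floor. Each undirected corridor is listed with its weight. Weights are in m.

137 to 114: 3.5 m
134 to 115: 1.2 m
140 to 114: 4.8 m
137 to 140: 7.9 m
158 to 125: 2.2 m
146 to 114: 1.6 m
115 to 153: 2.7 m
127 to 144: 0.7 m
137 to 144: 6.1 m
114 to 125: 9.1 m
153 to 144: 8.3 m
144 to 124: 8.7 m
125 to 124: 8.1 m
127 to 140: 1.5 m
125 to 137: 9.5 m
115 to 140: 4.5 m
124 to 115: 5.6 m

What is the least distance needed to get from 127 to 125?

15.4 m

Shortest distances from 127:
127: 0
144: 0.7  (via 127)
140: 1.5  (via 127)
115: 6  (via 140)
114: 6.3  (via 140)
137: 6.8  (via 144)
134: 7.2  (via 115)
146: 7.9  (via 114)
153: 8.7  (via 115)
124: 9.4  (via 144)
125: 15.4  (via 114)
Shortest route: 127–140–114–125 = 15.4 m.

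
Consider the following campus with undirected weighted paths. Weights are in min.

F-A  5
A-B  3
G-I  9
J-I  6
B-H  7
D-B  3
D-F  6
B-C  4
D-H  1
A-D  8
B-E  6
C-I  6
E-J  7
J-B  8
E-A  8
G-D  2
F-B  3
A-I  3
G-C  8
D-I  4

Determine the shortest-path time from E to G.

11 min

Enumerating some paths:
E–B–D–G: 6+3+2 = 11
E–A–B–D–G: 8+3+3+2 = 16
Cheapest is E–B–D–G at 11 min.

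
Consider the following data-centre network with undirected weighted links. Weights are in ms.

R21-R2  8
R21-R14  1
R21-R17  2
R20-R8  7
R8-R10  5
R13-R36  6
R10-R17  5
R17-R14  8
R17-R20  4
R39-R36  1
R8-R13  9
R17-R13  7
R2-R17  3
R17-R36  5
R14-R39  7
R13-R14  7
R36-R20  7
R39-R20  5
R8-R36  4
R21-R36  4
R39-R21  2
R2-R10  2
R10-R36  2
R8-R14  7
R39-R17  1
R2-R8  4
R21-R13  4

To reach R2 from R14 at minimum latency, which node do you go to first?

Candidate routes:
R14 - R21 - R39 - R36 - R10 - R2: 1+2+1+2+2 = 8
R14 - R21 - R39 - R17 - R2: 1+2+1+3 = 7
R14 - R21 - R17 - R2: 1+2+3 = 6
The minimum is 6 ms via R14 - R21 - R17 - R2.
So from R14 the first move is to R21.

R21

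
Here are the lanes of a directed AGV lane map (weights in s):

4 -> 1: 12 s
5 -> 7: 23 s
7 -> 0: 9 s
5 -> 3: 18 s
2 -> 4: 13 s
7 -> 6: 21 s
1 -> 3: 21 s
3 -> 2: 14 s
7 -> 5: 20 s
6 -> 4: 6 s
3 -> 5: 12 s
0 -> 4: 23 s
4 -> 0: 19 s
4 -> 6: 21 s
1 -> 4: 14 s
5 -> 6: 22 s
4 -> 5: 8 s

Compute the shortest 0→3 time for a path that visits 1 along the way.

Best 0 to 1: 0–4–1 costing 35
Shortest 1→3: 1–3 = 21
Total via 1: 35 + 21 = 56 s.

56 s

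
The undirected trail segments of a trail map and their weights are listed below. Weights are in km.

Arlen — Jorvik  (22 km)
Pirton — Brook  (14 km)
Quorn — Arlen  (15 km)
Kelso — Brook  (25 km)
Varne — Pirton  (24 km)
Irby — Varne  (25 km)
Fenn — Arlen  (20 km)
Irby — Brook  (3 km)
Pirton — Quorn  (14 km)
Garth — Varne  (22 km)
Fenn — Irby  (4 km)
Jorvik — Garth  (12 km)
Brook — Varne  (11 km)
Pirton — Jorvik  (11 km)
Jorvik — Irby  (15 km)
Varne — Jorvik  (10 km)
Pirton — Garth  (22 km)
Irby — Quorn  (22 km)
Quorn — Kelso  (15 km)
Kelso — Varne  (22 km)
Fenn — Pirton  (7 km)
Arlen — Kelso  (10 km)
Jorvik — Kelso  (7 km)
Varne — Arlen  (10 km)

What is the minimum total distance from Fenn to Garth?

Enumerating some paths:
Fenn–Pirton–Garth: 7+22 = 29
Fenn–Pirton–Jorvik–Garth: 7+11+12 = 30
Cheapest is Fenn–Pirton–Garth at 29 km.

29 km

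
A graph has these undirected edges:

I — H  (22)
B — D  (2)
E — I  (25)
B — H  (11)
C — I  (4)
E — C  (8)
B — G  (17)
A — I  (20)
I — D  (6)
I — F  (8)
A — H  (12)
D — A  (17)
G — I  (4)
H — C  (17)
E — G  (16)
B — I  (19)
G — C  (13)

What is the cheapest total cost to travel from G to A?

24

Candidate routes:
G - I - D - A: 4+6+17 = 27
G - I - A: 4+20 = 24
The minimum is 24 via G - I - A.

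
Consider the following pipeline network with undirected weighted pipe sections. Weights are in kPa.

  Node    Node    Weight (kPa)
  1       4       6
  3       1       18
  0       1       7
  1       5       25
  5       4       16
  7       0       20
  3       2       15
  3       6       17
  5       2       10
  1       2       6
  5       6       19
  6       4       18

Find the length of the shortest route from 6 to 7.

Enumerating some paths:
6–5–2–1–0–7: 19+10+6+7+20 = 62
6–3–1–0–7: 17+18+7+20 = 62
6–4–1–0–7: 18+6+7+20 = 51
The minimum is 51 kPa via 6–4–1–0–7.

51 kPa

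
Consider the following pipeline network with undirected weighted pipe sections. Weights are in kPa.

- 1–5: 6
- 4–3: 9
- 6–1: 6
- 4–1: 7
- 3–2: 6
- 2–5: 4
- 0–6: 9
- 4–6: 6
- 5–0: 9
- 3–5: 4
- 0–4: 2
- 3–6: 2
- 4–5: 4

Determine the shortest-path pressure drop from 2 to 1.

10 kPa

Shortest distances from 2:
2: 0
5: 4  (via 2)
3: 6  (via 2)
4: 8  (via 5)
6: 8  (via 3)
0: 10  (via 4)
1: 10  (via 5)
Shortest route: 2–5–1 = 10 kPa.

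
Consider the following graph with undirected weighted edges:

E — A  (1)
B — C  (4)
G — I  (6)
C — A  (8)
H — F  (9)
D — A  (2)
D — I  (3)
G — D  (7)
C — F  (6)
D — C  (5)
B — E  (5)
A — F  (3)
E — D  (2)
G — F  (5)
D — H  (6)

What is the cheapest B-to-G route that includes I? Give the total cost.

16

Shortest B→I: B–E–D–I = 10
Best I to G: I–G costing 6
Total via I: 10 + 6 = 16.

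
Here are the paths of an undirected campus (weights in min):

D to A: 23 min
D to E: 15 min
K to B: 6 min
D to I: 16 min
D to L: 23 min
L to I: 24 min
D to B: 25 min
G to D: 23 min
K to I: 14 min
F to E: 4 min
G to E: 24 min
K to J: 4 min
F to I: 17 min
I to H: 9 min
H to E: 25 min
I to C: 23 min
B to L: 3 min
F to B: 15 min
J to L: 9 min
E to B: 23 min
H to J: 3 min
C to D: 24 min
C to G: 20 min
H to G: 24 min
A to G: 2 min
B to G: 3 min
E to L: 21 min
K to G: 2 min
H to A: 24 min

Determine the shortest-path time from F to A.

Candidate routes:
F–B–G–A: 15+3+2 = 20
F–E–G–A: 4+24+2 = 30
F–B–K–G–A: 15+6+2+2 = 25
The minimum is 20 min via F–B–G–A.

20 min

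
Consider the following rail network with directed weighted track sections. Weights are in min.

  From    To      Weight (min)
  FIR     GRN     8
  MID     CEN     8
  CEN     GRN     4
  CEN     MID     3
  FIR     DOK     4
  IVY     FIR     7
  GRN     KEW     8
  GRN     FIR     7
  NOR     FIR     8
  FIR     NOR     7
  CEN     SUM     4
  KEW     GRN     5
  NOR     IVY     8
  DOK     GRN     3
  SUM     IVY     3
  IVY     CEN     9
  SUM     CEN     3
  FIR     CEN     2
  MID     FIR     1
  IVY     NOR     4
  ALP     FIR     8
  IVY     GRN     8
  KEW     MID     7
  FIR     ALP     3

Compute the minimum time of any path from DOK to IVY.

Candidate routes:
DOK → GRN → FIR → NOR → IVY: 3+7+7+8 = 25
DOK → GRN → KEW → MID → CEN → SUM → IVY: 3+8+7+8+4+3 = 33
DOK → GRN → KEW → MID → FIR → CEN → SUM → IVY: 3+8+7+1+2+4+3 = 28
DOK → GRN → FIR → CEN → SUM → IVY: 3+7+2+4+3 = 19
Cheapest is DOK → GRN → FIR → CEN → SUM → IVY at 19 min.

19 min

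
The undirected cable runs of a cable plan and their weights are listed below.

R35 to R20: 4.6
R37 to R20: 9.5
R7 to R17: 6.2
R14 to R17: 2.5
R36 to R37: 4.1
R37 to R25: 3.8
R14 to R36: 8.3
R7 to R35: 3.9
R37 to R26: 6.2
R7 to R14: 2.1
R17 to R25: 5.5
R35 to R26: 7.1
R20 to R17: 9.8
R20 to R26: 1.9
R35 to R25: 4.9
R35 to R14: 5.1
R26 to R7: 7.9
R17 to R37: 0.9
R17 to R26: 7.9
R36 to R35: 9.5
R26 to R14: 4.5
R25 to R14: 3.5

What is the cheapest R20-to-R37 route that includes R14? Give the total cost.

9.8

Shortest R20→R14: R20–R26–R14 = 6.4
Best R14 to R37: R14–R17–R37 costing 3.4
Total via R14: 6.4 + 3.4 = 9.8.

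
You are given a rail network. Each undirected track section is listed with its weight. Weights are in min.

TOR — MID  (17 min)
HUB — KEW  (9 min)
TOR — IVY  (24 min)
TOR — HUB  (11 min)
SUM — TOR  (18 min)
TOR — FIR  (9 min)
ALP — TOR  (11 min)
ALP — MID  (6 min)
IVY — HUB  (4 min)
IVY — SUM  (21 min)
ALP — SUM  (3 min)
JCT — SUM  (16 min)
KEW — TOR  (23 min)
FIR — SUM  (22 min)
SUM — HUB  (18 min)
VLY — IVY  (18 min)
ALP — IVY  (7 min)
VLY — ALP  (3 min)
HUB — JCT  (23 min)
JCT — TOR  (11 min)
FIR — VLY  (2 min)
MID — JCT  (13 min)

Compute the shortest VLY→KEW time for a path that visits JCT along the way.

Best VLY to JCT: VLY–ALP–SUM–JCT costing 22
Shortest JCT→KEW: JCT–TOR–HUB–KEW = 31
Total via JCT: 22 + 31 = 53 min.

53 min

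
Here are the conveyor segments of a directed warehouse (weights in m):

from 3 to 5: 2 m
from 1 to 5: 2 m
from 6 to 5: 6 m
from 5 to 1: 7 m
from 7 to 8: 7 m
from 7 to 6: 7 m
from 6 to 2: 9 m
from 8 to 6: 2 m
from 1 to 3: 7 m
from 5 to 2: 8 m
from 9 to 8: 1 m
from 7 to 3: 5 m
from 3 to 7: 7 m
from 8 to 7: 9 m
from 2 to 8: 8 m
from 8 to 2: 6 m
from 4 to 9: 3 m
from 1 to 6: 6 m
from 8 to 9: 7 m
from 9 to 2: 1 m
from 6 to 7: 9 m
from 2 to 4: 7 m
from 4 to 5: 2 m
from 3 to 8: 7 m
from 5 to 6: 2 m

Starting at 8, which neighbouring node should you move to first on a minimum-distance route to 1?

6

Enumerating some paths:
8 - 7 - 3 - 5 - 1: 9+5+2+7 = 23
8 - 6 - 5 - 1: 2+6+7 = 15
8 - 2 - 4 - 5 - 1: 6+7+2+7 = 22
The minimum is 15 m via 8 - 6 - 5 - 1.
So from 8 the first move is to 6.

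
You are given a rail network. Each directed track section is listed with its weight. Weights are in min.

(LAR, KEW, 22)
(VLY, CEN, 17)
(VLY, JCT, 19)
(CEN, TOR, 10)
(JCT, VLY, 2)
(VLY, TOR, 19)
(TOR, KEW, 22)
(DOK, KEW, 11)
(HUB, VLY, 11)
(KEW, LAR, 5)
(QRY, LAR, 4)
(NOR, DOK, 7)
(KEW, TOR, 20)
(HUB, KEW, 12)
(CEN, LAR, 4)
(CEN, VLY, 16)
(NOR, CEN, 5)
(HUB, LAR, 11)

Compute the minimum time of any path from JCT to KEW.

43 min

Settle nodes by increasing distance from JCT:
JCT: 0
VLY: 2  (via JCT)
CEN: 19  (via VLY)
TOR: 21  (via VLY)
LAR: 23  (via CEN)
KEW: 43  (via TOR)
Shortest route: JCT–VLY–TOR–KEW = 43 min.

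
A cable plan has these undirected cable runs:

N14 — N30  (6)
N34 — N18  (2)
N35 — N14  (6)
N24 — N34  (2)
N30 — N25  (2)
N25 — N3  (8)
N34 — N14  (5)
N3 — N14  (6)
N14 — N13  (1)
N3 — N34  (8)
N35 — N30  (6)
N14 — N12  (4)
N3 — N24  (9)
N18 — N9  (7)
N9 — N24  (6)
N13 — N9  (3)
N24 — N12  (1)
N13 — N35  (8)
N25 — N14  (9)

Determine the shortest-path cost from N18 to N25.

Enumerating some paths:
N18 - N34 - N24 - N12 - N14 - N25: 2+2+1+4+9 = 18
N18 - N34 - N14 - N30 - N25: 2+5+6+2 = 15
N18 - N34 - N24 - N12 - N14 - N30 - N25: 2+2+1+4+6+2 = 17
N18 - N34 - N14 - N25: 2+5+9 = 16
The minimum is 15 via N18 - N34 - N14 - N30 - N25.

15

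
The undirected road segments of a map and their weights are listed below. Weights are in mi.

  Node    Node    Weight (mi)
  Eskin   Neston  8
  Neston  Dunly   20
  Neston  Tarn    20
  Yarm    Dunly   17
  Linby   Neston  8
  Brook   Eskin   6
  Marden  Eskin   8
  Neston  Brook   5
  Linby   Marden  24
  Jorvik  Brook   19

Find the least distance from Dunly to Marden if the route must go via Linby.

52 mi

Best Dunly to Linby: Dunly → Neston → Linby costing 28
Shortest Linby→Marden: Linby → Marden = 24
Total via Linby: 28 + 24 = 52 mi.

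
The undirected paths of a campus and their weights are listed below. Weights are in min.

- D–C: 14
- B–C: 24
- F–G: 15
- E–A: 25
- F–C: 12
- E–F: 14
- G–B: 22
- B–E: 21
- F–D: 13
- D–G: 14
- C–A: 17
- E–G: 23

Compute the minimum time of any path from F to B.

Settle nodes by increasing distance from F:
F: 0
C: 12  (via F)
D: 13  (via F)
E: 14  (via F)
G: 15  (via F)
A: 29  (via C)
B: 35  (via E)
Shortest route: F → E → B = 35 min.

35 min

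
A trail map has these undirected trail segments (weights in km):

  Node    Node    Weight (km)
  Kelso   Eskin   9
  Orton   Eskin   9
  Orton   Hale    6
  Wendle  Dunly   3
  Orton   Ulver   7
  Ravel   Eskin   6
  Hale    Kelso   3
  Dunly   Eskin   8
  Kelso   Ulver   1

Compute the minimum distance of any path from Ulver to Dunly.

Running Dijkstra from Ulver:
Ulver: 0
Kelso: 1  (via Ulver)
Hale: 4  (via Kelso)
Orton: 7  (via Ulver)
Eskin: 10  (via Kelso)
Ravel: 16  (via Eskin)
Dunly: 18  (via Eskin)
Shortest route: Ulver–Kelso–Eskin–Dunly = 18 km.

18 km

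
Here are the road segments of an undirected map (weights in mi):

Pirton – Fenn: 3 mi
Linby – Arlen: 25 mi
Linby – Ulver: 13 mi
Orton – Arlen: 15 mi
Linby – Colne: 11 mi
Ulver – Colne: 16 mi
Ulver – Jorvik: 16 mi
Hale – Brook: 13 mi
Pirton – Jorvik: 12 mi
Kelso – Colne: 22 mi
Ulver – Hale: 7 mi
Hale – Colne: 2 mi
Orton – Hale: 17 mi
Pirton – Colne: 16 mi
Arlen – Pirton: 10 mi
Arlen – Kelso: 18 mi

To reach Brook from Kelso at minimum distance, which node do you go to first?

Colne

Candidate routes:
Kelso → Colne → Ulver → Hale → Brook: 22+16+7+13 = 58
Kelso → Arlen → Pirton → Colne → Hale → Brook: 18+10+16+2+13 = 59
Kelso → Colne → Hale → Brook: 22+2+13 = 37
Kelso → Arlen → Orton → Hale → Brook: 18+15+17+13 = 63
Cheapest is Kelso → Colne → Hale → Brook at 37 mi.
So from Kelso the first move is to Colne.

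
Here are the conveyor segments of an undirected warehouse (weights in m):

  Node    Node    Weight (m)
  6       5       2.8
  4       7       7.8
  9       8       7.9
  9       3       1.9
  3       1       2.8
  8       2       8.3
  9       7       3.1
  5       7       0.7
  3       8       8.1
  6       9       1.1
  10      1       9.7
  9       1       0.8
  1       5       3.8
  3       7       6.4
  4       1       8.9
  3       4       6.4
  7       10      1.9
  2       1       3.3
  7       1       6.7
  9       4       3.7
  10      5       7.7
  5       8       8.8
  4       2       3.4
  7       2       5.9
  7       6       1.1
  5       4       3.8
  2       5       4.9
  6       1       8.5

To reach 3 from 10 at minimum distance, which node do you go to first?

7

Candidate routes:
10–7–6–9–3: 1.9+1.1+1.1+1.9 = 6
10–7–9–3: 1.9+3.1+1.9 = 6.9
10–7–3: 1.9+6.4 = 8.3
10–7–6–9–1–3: 1.9+1.1+1.1+0.8+2.8 = 7.7
The minimum is 6 m via 10–7–6–9–3.
So from 10 the first move is to 7.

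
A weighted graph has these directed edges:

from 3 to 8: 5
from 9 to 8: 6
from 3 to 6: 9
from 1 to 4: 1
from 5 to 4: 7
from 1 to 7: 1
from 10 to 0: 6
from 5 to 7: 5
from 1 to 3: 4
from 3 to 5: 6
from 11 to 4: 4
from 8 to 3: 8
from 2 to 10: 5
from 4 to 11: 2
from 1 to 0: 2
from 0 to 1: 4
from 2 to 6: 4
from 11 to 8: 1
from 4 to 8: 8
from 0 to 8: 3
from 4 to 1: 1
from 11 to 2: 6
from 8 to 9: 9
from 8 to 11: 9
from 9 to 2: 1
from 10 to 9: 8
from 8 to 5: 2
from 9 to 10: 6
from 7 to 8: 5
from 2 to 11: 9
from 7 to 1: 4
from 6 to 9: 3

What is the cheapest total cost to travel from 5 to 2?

15

Compare a few routes:
5 → 7 → 1 → 4 → 11 → 2: 5+4+1+2+6 = 18
5 → 4 → 11 → 2: 7+2+6 = 15
5 → 4 → 11 → 8 → 9 → 2: 7+2+1+9+1 = 20
5 → 7 → 8 → 9 → 2: 5+5+9+1 = 20
The minimum is 15 via 5 → 4 → 11 → 2.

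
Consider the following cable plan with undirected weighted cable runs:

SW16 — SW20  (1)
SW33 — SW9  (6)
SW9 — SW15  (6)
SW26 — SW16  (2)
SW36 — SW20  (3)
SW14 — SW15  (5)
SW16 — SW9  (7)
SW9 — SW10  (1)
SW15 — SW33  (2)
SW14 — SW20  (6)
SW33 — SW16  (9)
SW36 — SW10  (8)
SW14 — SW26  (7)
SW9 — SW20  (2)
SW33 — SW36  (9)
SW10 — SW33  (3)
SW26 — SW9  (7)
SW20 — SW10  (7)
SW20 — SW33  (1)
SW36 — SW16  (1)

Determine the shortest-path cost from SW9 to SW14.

Settle nodes by increasing distance from SW9:
SW9: 0
SW10: 1  (via SW9)
SW20: 2  (via SW9)
SW16: 3  (via SW20)
SW33: 3  (via SW20)
SW36: 4  (via SW16)
SW15: 5  (via SW33)
SW26: 5  (via SW16)
SW14: 8  (via SW20)
Shortest route: SW9–SW20–SW14 = 8.

8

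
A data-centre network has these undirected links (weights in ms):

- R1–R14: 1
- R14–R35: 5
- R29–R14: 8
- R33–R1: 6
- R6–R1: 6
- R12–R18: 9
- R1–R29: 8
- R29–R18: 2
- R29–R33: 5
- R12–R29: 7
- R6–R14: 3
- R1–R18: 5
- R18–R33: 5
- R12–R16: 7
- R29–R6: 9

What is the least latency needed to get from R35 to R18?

11 ms

Running Dijkstra from R35:
R35: 0
R14: 5  (via R35)
R1: 6  (via R14)
R6: 8  (via R14)
R18: 11  (via R1)
Shortest route: R35 → R14 → R1 → R18 = 11 ms.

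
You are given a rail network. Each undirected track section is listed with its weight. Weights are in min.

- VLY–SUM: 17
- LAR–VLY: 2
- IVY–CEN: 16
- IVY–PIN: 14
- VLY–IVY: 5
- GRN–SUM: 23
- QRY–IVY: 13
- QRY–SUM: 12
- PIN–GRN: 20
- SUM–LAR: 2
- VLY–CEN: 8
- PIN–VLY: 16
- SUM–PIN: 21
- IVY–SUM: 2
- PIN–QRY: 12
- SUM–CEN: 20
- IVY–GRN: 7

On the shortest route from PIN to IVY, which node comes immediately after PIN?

IVY

Compare a few routes:
PIN - IVY: 14 = 14
PIN - VLY - LAR - SUM - IVY: 16+2+2+2 = 22
PIN - SUM - IVY: 21+2 = 23
PIN - VLY - IVY: 16+5 = 21
Cheapest is PIN - IVY at 14 min.
So from PIN the first move is to IVY.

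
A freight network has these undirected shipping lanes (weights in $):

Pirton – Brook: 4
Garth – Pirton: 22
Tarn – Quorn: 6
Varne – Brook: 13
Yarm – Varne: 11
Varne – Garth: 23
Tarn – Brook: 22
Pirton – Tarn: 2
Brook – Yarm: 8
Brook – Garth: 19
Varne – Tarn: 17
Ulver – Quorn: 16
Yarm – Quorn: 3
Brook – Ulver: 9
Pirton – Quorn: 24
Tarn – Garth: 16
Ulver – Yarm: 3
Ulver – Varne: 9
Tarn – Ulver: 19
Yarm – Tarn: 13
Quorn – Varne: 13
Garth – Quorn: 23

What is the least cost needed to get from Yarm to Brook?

$8

Candidate routes:
Yarm–Tarn–Pirton–Brook: 13+2+4 = 19
Yarm–Brook: 8 = 8
Yarm–Quorn–Tarn–Pirton–Brook: 3+6+2+4 = 15
Yarm–Ulver–Brook: 3+9 = 12
Cheapest is Yarm–Brook at $8.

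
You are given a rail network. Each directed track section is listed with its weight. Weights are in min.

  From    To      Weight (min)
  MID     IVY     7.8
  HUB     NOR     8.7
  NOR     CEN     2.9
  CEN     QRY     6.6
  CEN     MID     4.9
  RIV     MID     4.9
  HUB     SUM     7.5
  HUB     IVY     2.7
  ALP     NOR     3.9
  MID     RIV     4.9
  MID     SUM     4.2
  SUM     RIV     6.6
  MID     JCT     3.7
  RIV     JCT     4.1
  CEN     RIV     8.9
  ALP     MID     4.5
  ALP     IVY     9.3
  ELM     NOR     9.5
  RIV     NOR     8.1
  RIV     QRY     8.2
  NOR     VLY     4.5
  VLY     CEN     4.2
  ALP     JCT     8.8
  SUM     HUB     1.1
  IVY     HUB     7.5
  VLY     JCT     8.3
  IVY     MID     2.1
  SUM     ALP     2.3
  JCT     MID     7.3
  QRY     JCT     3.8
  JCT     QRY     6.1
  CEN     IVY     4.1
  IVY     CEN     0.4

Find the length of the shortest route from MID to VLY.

Running Dijkstra from MID:
MID: 0
JCT: 3.7  (via MID)
SUM: 4.2  (via MID)
RIV: 4.9  (via MID)
HUB: 5.3  (via SUM)
ALP: 6.5  (via SUM)
IVY: 7.8  (via MID)
CEN: 8.2  (via IVY)
QRY: 9.8  (via JCT)
NOR: 10.4  (via ALP)
VLY: 14.9  (via NOR)
Shortest route: MID → SUM → ALP → NOR → VLY = 14.9 min.

14.9 min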